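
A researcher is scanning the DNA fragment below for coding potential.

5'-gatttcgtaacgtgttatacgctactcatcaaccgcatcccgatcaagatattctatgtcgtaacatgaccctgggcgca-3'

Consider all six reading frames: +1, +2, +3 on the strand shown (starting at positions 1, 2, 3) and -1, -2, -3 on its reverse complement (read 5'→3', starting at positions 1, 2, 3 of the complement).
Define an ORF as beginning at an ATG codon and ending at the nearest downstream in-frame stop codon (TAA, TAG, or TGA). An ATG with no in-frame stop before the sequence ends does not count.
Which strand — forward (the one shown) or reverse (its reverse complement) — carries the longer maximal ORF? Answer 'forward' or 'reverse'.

reverse

Reverse complement (5'→3'): TGCGCCCAGGGTCATGTTACGACATAGAATATCTTGATCGGGATGCGGTTGATGAGTAGCGTATAACACGTTACGAAATC
Frame +1: GAT TTC GTA ACG TGT TAT ACG CTA CTC ATC AAC CGC ATC CCG ATC AAG ATA TTC TAT GTC GTA ACA TGA CCC TGG GCG — no ATG→stop ORF.
Frame +2: ATT TCG TAA CGT GTT ATA CGC TAC TCA TCA ACC GCA TCC CGA TCA AGA TAT TCT ATG TCG TAA CAT GAC CCT GGG CGC — ATG at 56, stop TAA at 62 → 9 nt.
Frame +3: TTT CGT AAC GTG TTA TAC GCT ACT CAT CAA CCG CAT CCC GAT CAA GAT ATT CTA TGT CGT AAC ATG ACC CTG GGC GCA — no ATG→stop ORF.
Frame -1: TGC GCC CAG GGT CAT GTT ACG ACA TAG AAT ATC TTG ATC GGG ATG CGG TTG ATG AGT AGC GTA TAA CAC GTT ACG AAA — ATG at 43, stop TAA at 64 → 24 nt; ATG at 52, stop TAA at 64 → 15 nt.
Frame -2: GCG CCC AGG GTC ATG TTA CGA CAT AGA ATA TCT TGA TCG GGA TGC GGT TGA TGA GTA GCG TAT AAC ACG TTA CGA AAT — ATG at 14, stop TGA at 35 → 24 nt.
Frame -3: CGC CCA GGG TCA TGT TAC GAC ATA GAA TAT CTT GAT CGG GAT GCG GTT GAT GAG TAG CGT ATA ACA CGT TAC GAA ATC — no ATG→stop ORF.
Forward-strand max 9 nt; reverse-strand max 24 nt. The reverse strand has the longer ORF.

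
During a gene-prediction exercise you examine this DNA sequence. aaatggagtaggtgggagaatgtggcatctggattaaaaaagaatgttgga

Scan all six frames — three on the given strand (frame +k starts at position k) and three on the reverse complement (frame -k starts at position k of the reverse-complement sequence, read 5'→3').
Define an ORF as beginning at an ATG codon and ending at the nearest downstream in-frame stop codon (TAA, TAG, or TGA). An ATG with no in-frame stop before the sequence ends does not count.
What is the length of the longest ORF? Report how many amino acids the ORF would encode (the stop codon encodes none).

Reverse complement (5'→3'): TCCAACATTCTTTTTTAATCCAGATGCCACATTCTCCCACCTACTCCATTT
Frame +1: AAA TGG AGT AGG TGG GAG AAT GTG GCA TCT GGA TTA AAA AAG AAT GTT GGA — no ATG→stop ORF.
Frame +2: AAT GGA GTA GGT GGG AGA ATG TGG CAT CTG GAT TAA AAA AGA ATG TTG — ATG at 20, stop TAA at 35 → 18 nt.
Frame +3: ATG GAG TAG GTG GGA GAA TGT GGC ATC TGG ATT AAA AAA GAA TGT TGG — ATG at 3, stop TAG at 9 → 9 nt.
Frame -1: TCC AAC ATT CTT TTT TAA TCC AGA TGC CAC ATT CTC CCA CCT ACT CCA TTT — no ATG→stop ORF.
Frame -2: CCA ACA TTC TTT TTT AAT CCA GAT GCC ACA TTC TCC CAC CTA CTC CAT — no ATG→stop ORF.
Frame -3: CAA CAT TCT TTT TTA ATC CAG ATG CCA CAT TCT CCC ACC TAC TCC ATT — no ATG→stop ORF.
Longest: frame +2, positions 20–37, 18 nt = 6 codons = 5 aa. → 5 amino acids.

5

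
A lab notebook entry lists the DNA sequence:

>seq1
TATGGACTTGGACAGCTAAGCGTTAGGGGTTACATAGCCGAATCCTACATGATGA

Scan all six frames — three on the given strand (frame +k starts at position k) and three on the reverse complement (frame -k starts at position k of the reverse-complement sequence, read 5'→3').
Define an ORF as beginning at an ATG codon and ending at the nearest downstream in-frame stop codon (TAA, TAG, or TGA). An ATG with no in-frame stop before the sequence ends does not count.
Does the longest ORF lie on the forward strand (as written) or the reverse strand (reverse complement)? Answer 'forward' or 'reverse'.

Reverse complement (5'→3'): TCATCATGTAGGATTCGGCTATGTAACCCCTAACGCTTAGCTGTCCAAGTCCATA
Frame +1: TAT GGA CTT GGA CAG CTA AGC GTT AGG GGT TAC ATA GCC GAA TCC TAC ATG ATG — no ATG→stop ORF.
Frame +2: ATG GAC TTG GAC AGC TAA GCG TTA GGG GTT ACA TAG CCG AAT CCT ACA TGA TGA — ATG at 2, stop TAA at 17 → 18 nt.
Frame +3: TGG ACT TGG ACA GCT AAG CGT TAG GGG TTA CAT AGC CGA ATC CTA CAT GAT — no ATG→stop ORF.
Frame -1: TCA TCA TGT AGG ATT CGG CTA TGT AAC CCC TAA CGC TTA GCT GTC CAA GTC CAT — no ATG→stop ORF.
Frame -2: CAT CAT GTA GGA TTC GGC TAT GTA ACC CCT AAC GCT TAG CTG TCC AAG TCC ATA — no ATG→stop ORF.
Frame -3: ATC ATG TAG GAT TCG GCT ATG TAA CCC CTA ACG CTT AGC TGT CCA AGT CCA — ATG at 6, stop TAG at 9 → 6 nt; ATG at 21, stop TAA at 24 → 6 nt.
Forward-strand max 18 nt; reverse-strand max 6 nt. The forward strand has the longer ORF.

forward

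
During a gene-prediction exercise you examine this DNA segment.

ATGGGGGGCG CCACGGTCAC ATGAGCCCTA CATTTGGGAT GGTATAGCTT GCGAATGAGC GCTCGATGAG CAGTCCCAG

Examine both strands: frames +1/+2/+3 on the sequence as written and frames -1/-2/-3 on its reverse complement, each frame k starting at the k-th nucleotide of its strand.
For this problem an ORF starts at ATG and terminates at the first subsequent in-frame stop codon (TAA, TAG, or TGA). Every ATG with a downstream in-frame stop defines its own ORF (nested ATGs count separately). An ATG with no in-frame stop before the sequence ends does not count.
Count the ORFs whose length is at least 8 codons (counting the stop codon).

Reverse complement (5'→3'): CTGGGACTGCTCATCGAGCGCTCATTCGCAAGCTATACCATCCCAAATGTAGGGCTCATGTGACCGTGGCGCCCCCCAT
Frame +1: ATG GGG GGC GCC ACG GTC ACA TGA GCC CTA CAT TTG GGA TGG TAT AGC TTG CGA ATG AGC GCT CGA TGA GCA GTC CCA — ATG at 1, stop TGA at 22 → 24 nt; ATG at 55, stop TGA at 67 → 15 nt.
Frame +2: TGG GGG GCG CCA CGG TCA CAT GAG CCC TAC ATT TGG GAT GGT ATA GCT TGC GAA TGA GCG CTC GAT GAG CAG TCC CAG — no ATG→stop ORF.
Frame +3: GGG GGG CGC CAC GGT CAC ATG AGC CCT ACA TTT GGG ATG GTA TAG CTT GCG AAT GAG CGC TCG ATG AGC AGT CCC — ATG at 21, stop TAG at 45 → 27 nt; ATG at 39, stop TAG at 45 → 9 nt.
Frame -1: CTG GGA CTG CTC ATC GAG CGC TCA TTC GCA AGC TAT ACC ATC CCA AAT GTA GGG CTC ATG TGA CCG TGG CGC CCC CCA — ATG at 58, stop TGA at 61 → 6 nt.
Frame -2: TGG GAC TGC TCA TCG AGC GCT CAT TCG CAA GCT ATA CCA TCC CAA ATG TAG GGC TCA TGT GAC CGT GGC GCC CCC CAT — ATG at 47, stop TAG at 50 → 6 nt.
Frame -3: GGG ACT GCT CAT CGA GCG CTC ATT CGC AAG CTA TAC CAT CCC AAA TGT AGG GCT CAT GTG ACC GTG GCG CCC CCC — no ATG→stop ORF.
ORFs ≥ 8 codons: frame +1 1–24 (8 codons), frame +3 21–47 (9 codons). Count = 2.

2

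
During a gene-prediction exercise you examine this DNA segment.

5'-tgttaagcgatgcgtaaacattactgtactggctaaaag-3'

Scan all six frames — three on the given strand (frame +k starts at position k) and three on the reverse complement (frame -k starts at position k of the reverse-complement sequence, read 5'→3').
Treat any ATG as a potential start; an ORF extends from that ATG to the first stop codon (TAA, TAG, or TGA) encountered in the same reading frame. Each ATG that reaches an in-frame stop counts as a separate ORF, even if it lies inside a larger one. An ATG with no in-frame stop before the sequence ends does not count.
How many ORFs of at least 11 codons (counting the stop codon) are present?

0

Reverse complement (5'→3'): CTTTTAGCCAGTACAGTAATGTTTACGCATCGCTTAACA
Frame +1: TGT TAA GCG ATG CGT AAA CAT TAC TGT ACT GGC TAA AAG — ATG at 10, stop TAA at 34 → 27 nt.
Frame +2: GTT AAG CGA TGC GTA AAC ATT ACT GTA CTG GCT AAA — no ATG→stop ORF.
Frame +3: TTA AGC GAT GCG TAA ACA TTA CTG TAC TGG CTA AAA — no ATG→stop ORF.
Frame -1: CTT TTA GCC AGT ACA GTA ATG TTT ACG CAT CGC TTA ACA — no ATG→stop ORF.
Frame -2: TTT TAG CCA GTA CAG TAA TGT TTA CGC ATC GCT TAA — no ATG→stop ORF.
Frame -3: TTT AGC CAG TAC AGT AAT GTT TAC GCA TCG CTT AAC — no ATG→stop ORF.
No ORF reaches 11 codons. Count = 0.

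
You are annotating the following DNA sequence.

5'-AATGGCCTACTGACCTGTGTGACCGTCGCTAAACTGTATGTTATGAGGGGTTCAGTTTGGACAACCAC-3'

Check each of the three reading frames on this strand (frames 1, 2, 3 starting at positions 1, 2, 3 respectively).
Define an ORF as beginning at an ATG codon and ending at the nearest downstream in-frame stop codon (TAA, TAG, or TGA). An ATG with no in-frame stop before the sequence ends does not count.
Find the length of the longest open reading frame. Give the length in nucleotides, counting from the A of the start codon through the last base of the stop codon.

Frame 1: AAT GGC CTA CTG ACC TGT GTG ACC GTC GCT AAA CTG TAT GTT ATG AGG GGT TCA GTT TGG ACA ACC — no ATG→stop ORF.
Frame 2: ATG GCC TAC TGA CCT GTG TGA CCG TCG CTA AAC TGT ATG TTA TGA GGG GTT CAG TTT GGA CAA CCA — ATG at 2, stop TGA at 11 → 12 nt; ATG at 38, stop TGA at 44 → 9 nt.
Frame 3: TGG CCT ACT GAC CTG TGT GAC CGT CGC TAA ACT GTA TGT TAT GAG GGG TTC AGT TTG GAC AAC CAC — no ATG→stop ORF.
Longest: frame 2, positions 2–13, 12 nt = 4 codons = 3 aa. → 12 nucleotides.

12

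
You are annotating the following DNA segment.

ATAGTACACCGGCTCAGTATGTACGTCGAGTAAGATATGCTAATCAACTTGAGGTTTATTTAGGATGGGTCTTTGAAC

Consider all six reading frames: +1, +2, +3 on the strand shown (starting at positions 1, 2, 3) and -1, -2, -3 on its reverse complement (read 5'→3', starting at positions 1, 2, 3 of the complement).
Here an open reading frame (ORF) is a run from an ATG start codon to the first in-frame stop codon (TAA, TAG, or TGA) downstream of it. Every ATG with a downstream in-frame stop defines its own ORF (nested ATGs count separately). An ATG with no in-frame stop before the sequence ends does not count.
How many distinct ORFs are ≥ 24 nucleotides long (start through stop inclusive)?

1

Reverse complement (5'→3'): GTTCAAAGACCCATCCTAAATAAACCTCAAGTTGATTAGCATATCTTACTCGACGTACATACTGAGCCGGTGTACTAT
Frame +1: ATA GTA CAC CGG CTC AGT ATG TAC GTC GAG TAA GAT ATG CTA ATC AAC TTG AGG TTT ATT TAG GAT GGG TCT TTG AAC — ATG at 19, stop TAA at 31 → 15 nt; ATG at 37, stop TAG at 61 → 27 nt.
Frame +2: TAG TAC ACC GGC TCA GTA TGT ACG TCG AGT AAG ATA TGC TAA TCA ACT TGA GGT TTA TTT AGG ATG GGT CTT TGA — ATG at 65, stop TGA at 74 → 12 nt.
Frame +3: AGT ACA CCG GCT CAG TAT GTA CGT CGA GTA AGA TAT GCT AAT CAA CTT GAG GTT TAT TTA GGA TGG GTC TTT GAA — no ATG→stop ORF.
Frame -1: GTT CAA AGA CCC ATC CTA AAT AAA CCT CAA GTT GAT TAG CAT ATC TTA CTC GAC GTA CAT ACT GAG CCG GTG TAC TAT — no ATG→stop ORF.
Frame -2: TTC AAA GAC CCA TCC TAA ATA AAC CTC AAG TTG ATT AGC ATA TCT TAC TCG ACG TAC ATA CTG AGC CGG TGT ACT — no ATG→stop ORF.
Frame -3: TCA AAG ACC CAT CCT AAA TAA ACC TCA AGT TGA TTA GCA TAT CTT ACT CGA CGT ACA TAC TGA GCC GGT GTA CTA — no ATG→stop ORF.
ORFs ≥ 24 nucleotides: frame +1 37–63 (27 nucleotides). Count = 1.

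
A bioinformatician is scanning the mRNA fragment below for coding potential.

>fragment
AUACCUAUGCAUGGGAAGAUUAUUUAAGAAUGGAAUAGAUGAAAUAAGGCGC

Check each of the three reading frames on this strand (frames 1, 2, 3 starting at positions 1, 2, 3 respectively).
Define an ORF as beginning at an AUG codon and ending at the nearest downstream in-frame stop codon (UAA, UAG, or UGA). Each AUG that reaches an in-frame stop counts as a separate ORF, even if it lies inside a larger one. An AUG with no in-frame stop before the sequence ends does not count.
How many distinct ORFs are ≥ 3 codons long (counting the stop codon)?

Frame 1: AUA CCU AUG CAU GGG AAG AUU AUU UAA GAA UGG AAU AGA UGA AAU AAG GCG — AUG at 7, stop UAA at 25 → 21 nt.
Frame 2: UAC CUA UGC AUG GGA AGA UUA UUU AAG AAU GGA AUA GAU GAA AUA AGG CGC — no AUG→stop ORF.
Frame 3: ACC UAU GCA UGG GAA GAU UAU UUA AGA AUG GAA UAG AUG AAA UAA GGC — AUG at 30, stop UAG at 36 → 9 nt; AUG at 39, stop UAA at 45 → 9 nt.
ORFs ≥ 3 codons: frame 1 7–27 (7 codons), frame 3 30–38 (3 codons), frame 3 39–47 (3 codons). Count = 3.

3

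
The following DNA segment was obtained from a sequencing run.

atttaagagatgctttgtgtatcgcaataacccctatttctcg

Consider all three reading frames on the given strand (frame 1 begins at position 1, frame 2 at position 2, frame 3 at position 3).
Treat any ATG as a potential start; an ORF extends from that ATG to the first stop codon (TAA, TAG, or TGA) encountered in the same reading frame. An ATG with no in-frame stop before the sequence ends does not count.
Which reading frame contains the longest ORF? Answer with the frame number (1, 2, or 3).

Frame 1: ATT TAA GAG ATG CTT TGT GTA TCG CAA TAA CCC CTA TTT CTC — ATG at 10, stop TAA at 28 → 21 nt.
Frame 2: TTT AAG AGA TGC TTT GTG TAT CGC AAT AAC CCC TAT TTC TCG — no ATG→stop ORF.
Frame 3: TTA AGA GAT GCT TTG TGT ATC GCA ATA ACC CCT ATT TCT — no ATG→stop ORF.
Longest ORF is 21 nt in frame 1 (positions 10–30).

1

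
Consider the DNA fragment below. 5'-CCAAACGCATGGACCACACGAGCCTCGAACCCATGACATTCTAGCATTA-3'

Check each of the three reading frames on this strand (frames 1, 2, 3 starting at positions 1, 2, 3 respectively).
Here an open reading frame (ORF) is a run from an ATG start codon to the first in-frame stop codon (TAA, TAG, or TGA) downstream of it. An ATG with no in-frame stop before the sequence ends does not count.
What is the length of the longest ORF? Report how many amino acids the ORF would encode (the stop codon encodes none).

Frame 1: CCA AAC GCA TGG ACC ACA CGA GCC TCG AAC CCA TGA CAT TCT AGC ATT — no ATG→stop ORF.
Frame 2: CAA ACG CAT GGA CCA CAC GAG CCT CGA ACC CAT GAC ATT CTA GCA TTA — no ATG→stop ORF.
Frame 3: AAA CGC ATG GAC CAC ACG AGC CTC GAA CCC ATG ACA TTC TAG CAT — ATG at 9, stop TAG at 42 → 36 nt; ATG at 33, stop TAG at 42 → 12 nt.
Longest: frame 3, positions 9–44, 36 nt = 12 codons = 11 aa. → 11 amino acids.

11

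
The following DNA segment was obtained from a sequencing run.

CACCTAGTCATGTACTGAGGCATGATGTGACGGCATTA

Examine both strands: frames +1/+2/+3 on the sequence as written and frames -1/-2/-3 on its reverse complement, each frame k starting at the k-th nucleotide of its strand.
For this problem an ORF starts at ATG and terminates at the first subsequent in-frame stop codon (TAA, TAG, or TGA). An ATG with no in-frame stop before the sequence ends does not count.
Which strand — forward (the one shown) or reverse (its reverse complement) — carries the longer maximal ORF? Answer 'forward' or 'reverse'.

Reverse complement (5'→3'): TAATGCCGTCACATCATGCCTCAGTACATGACTAGGTG
Frame +1: CAC CTA GTC ATG TAC TGA GGC ATG ATG TGA CGG CAT — ATG at 10, stop TGA at 16 → 9 nt; ATG at 22, stop TGA at 28 → 9 nt; ATG at 25, stop TGA at 28 → 6 nt.
Frame +2: ACC TAG TCA TGT ACT GAG GCA TGA TGT GAC GGC ATT — no ATG→stop ORF.
Frame +3: CCT AGT CAT GTA CTG AGG CAT GAT GTG ACG GCA TTA — no ATG→stop ORF.
Frame -1: TAA TGC CGT CAC ATC ATG CCT CAG TAC ATG ACT AGG — no ATG→stop ORF.
Frame -2: AAT GCC GTC ACA TCA TGC CTC AGT ACA TGA CTA GGT — no ATG→stop ORF.
Frame -3: ATG CCG TCA CAT CAT GCC TCA GTA CAT GAC TAG GTG — ATG at 3, stop TAG at 33 → 33 nt.
Forward-strand max 9 nt; reverse-strand max 33 nt. The reverse strand has the longer ORF.

reverse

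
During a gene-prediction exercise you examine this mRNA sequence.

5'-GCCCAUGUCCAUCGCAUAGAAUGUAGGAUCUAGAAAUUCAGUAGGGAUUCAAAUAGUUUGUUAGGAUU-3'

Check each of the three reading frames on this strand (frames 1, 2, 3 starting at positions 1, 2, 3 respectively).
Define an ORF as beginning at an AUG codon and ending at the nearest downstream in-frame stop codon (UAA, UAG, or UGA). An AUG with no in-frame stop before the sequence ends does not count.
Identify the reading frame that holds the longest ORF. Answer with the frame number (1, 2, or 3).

Frame 1: GCC CAU GUC CAU CGC AUA GAA UGU AGG AUC UAG AAA UUC AGU AGG GAU UCA AAU AGU UUG UUA GGA — no AUG→stop ORF.
Frame 2: CCC AUG UCC AUC GCA UAG AAU GUA GGA UCU AGA AAU UCA GUA GGG AUU CAA AUA GUU UGU UAG GAU — AUG at 5, stop UAG at 17 → 15 nt.
Frame 3: CCA UGU CCA UCG CAU AGA AUG UAG GAU CUA GAA AUU CAG UAG GGA UUC AAA UAG UUU GUU AGG AUU — AUG at 21, stop UAG at 24 → 6 nt.
Longest ORF is 15 nt in frame 2 (positions 5–19).

2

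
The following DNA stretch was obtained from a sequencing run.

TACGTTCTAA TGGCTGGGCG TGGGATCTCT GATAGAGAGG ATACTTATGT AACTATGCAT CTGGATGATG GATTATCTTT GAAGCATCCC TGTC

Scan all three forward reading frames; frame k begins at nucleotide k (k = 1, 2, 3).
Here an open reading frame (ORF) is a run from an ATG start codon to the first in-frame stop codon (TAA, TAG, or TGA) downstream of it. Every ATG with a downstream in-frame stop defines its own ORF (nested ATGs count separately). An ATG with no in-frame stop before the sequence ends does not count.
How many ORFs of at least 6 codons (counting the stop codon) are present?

1

Frame 1: TAC GTT CTA ATG GCT GGG CGT GGG ATC TCT GAT AGA GAG GAT ACT TAT GTA ACT ATG CAT CTG GAT GAT GGA TTA TCT TTG AAG CAT CCC TGT — no ATG→stop ORF.
Frame 2: ACG TTC TAA TGG CTG GGC GTG GGA TCT CTG ATA GAG AGG ATA CTT ATG TAA CTA TGC ATC TGG ATG ATG GAT TAT CTT TGA AGC ATC CCT GTC — ATG at 47, stop TAA at 50 → 6 nt; ATG at 65, stop TGA at 80 → 18 nt; ATG at 68, stop TGA at 80 → 15 nt.
Frame 3: CGT TCT AAT GGC TGG GCG TGG GAT CTC TGA TAG AGA GGA TAC TTA TGT AAC TAT GCA TCT GGA TGA TGG ATT ATC TTT GAA GCA TCC CTG — no ATG→stop ORF.
ORFs ≥ 6 codons: frame 2 65–82 (6 codons). Count = 1.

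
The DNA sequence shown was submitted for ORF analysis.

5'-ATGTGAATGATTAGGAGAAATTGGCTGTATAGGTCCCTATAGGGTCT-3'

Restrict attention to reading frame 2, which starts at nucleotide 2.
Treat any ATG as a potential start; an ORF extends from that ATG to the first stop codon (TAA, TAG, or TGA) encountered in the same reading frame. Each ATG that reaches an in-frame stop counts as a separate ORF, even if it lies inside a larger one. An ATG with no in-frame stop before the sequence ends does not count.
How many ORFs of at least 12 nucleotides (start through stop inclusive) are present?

Frame 2: TGT GAA TGA TTA GGA GAA ATT GGC TGT ATA GGT CCC TAT AGG GTC — no ATG→stop ORF.
No ORF reaches 12 nucleotides. Count = 0.

0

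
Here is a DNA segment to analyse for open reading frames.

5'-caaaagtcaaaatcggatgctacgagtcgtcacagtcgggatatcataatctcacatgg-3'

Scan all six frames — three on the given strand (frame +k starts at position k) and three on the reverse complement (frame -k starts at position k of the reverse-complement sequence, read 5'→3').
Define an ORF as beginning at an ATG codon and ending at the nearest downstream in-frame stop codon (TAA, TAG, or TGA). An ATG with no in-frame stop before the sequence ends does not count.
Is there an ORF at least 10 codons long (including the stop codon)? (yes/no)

yes

Reverse complement (5'→3'): CCATGTGAGATTATGATATCCCGACTGTGACGACTCGTAGCATCCGATTTTGACTTTTG
Frame +1: CAA AAG TCA AAA TCG GAT GCT ACG AGT CGT CAC AGT CGG GAT ATC ATA ATC TCA CAT — no ATG→stop ORF.
Frame +2: AAA AGT CAA AAT CGG ATG CTA CGA GTC GTC ACA GTC GGG ATA TCA TAA TCT CAC ATG — ATG at 17, stop TAA at 47 → 33 nt.
Frame +3: AAA GTC AAA ATC GGA TGC TAC GAG TCG TCA CAG TCG GGA TAT CAT AAT CTC ACA TGG — no ATG→stop ORF.
Frame -1: CCA TGT GAG ATT ATG ATA TCC CGA CTG TGA CGA CTC GTA GCA TCC GAT TTT GAC TTT — ATG at 13, stop TGA at 28 → 18 nt.
Frame -2: CAT GTG AGA TTA TGA TAT CCC GAC TGT GAC GAC TCG TAG CAT CCG ATT TTG ACT TTT — no ATG→stop ORF.
Frame -3: ATG TGA GAT TAT GAT ATC CCG ACT GTG ACG ACT CGT AGC ATC CGA TTT TGA CTT TTG — ATG at 3, stop TGA at 6 → 6 nt.
Frame +2 has an ORF of 11 codons (positions 17–49) ≥ 10, so yes.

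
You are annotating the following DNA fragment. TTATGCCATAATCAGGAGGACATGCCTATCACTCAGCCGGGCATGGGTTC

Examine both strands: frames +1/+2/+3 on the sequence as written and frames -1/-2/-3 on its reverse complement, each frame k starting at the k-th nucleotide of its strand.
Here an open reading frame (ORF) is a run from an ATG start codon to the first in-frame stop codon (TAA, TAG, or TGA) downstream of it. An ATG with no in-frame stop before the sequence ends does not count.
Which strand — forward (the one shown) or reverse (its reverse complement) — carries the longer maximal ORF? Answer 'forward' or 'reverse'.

reverse

Reverse complement (5'→3'): GAACCCATGCCCGGCTGAGTGATAGGCATGTCCTCCTGATTATGGCATAA
Frame +1: TTA TGC CAT AAT CAG GAG GAC ATG CCT ATC ACT CAG CCG GGC ATG GGT — no ATG→stop ORF.
Frame +2: TAT GCC ATA ATC AGG AGG ACA TGC CTA TCA CTC AGC CGG GCA TGG GTT — no ATG→stop ORF.
Frame +3: ATG CCA TAA TCA GGA GGA CAT GCC TAT CAC TCA GCC GGG CAT GGG TTC — ATG at 3, stop TAA at 9 → 9 nt.
Frame -1: GAA CCC ATG CCC GGC TGA GTG ATA GGC ATG TCC TCC TGA TTA TGG CAT — ATG at 7, stop TGA at 16 → 12 nt; ATG at 28, stop TGA at 37 → 12 nt.
Frame -2: AAC CCA TGC CCG GCT GAG TGA TAG GCA TGT CCT CCT GAT TAT GGC ATA — no ATG→stop ORF.
Frame -3: ACC CAT GCC CGG CTG AGT GAT AGG CAT GTC CTC CTG ATT ATG GCA TAA — ATG at 42, stop TAA at 48 → 9 nt.
Forward-strand max 9 nt; reverse-strand max 12 nt. The reverse strand has the longer ORF.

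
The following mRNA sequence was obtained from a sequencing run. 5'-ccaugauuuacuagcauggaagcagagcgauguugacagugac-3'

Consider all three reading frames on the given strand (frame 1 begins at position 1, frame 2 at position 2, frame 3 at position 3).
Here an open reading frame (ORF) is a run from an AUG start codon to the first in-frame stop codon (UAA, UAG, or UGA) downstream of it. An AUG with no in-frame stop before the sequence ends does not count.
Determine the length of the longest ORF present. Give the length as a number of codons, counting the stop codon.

Frame 1: CCA UGA UUU ACU AGC AUG GAA GCA GAG CGA UGU UGA CAG UGA — AUG at 16, stop UGA at 34 → 21 nt.
Frame 2: CAU GAU UUA CUA GCA UGG AAG CAG AGC GAU GUU GAC AGU GAC — no AUG→stop ORF.
Frame 3: AUG AUU UAC UAG CAU GGA AGC AGA GCG AUG UUG ACA GUG — AUG at 3, stop UAG at 12 → 12 nt.
Longest: frame 1, positions 16–36, 21 nt = 7 codons = 6 aa. → 7 codons.

7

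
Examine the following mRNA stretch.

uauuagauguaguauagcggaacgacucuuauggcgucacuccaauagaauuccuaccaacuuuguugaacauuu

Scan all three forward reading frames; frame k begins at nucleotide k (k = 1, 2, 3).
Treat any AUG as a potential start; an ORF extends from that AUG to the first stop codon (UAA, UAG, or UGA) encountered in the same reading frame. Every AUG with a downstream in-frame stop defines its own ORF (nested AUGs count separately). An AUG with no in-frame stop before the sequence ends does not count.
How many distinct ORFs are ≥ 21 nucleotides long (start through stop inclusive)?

0

Frame 1: UAU UAG AUG UAG UAU AGC GGA ACG ACU CUU AUG GCG UCA CUC CAA UAG AAU UCC UAC CAA CUU UGU UGA ACA UUU — AUG at 7, stop UAG at 10 → 6 nt; AUG at 31, stop UAG at 46 → 18 nt.
Frame 2: AUU AGA UGU AGU AUA GCG GAA CGA CUC UUA UGG CGU CAC UCC AAU AGA AUU CCU ACC AAC UUU GUU GAA CAU — no AUG→stop ORF.
Frame 3: UUA GAU GUA GUA UAG CGG AAC GAC UCU UAU GGC GUC ACU CCA AUA GAA UUC CUA CCA ACU UUG UUG AAC AUU — no AUG→stop ORF.
No ORF reaches 21 nucleotides. Count = 0.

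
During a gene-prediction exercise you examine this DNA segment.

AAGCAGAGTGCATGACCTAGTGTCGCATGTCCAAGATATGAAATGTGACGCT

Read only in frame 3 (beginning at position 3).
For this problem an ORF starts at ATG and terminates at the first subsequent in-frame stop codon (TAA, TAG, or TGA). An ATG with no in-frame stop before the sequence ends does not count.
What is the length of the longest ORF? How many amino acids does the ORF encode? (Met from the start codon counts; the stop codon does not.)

4

Frame 3: GCA GAG TGC ATG ACC TAG TGT CGC ATG TCC AAG ATA TGA AAT GTG ACG — ATG at 12, stop TAG at 18 → 9 nt; ATG at 27, stop TGA at 39 → 15 nt.
Longest: frame 3, positions 27–41, 15 nt = 5 codons = 4 aa. → 4 amino acids.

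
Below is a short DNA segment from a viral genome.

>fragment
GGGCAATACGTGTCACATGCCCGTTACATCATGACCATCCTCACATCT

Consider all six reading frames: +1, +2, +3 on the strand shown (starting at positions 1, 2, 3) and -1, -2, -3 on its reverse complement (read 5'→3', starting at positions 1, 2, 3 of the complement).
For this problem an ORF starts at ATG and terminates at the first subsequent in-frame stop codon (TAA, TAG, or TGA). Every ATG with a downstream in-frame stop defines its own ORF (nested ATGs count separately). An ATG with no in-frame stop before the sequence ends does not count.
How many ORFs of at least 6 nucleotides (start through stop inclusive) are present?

6

Reverse complement (5'→3'): AGATGTGAGGATGGTCATGATGTAACGGGCATGTGACACGTATTGCCC
Frame +1: GGG CAA TAC GTG TCA CAT GCC CGT TAC ATC ATG ACC ATC CTC ACA TCT — no ATG→stop ORF.
Frame +2: GGC AAT ACG TGT CAC ATG CCC GTT ACA TCA TGA CCA TCC TCA CAT — ATG at 17, stop TGA at 32 → 18 nt.
Frame +3: GCA ATA CGT GTC ACA TGC CCG TTA CAT CAT GAC CAT CCT CAC ATC — no ATG→stop ORF.
Frame -1: AGA TGT GAG GAT GGT CAT GAT GTA ACG GGC ATG TGA CAC GTA TTG CCC — ATG at 31, stop TGA at 34 → 6 nt.
Frame -2: GAT GTG AGG ATG GTC ATG ATG TAA CGG GCA TGT GAC ACG TAT TGC — ATG at 11, stop TAA at 23 → 15 nt; ATG at 17, stop TAA at 23 → 9 nt; ATG at 20, stop TAA at 23 → 6 nt.
Frame -3: ATG TGA GGA TGG TCA TGA TGT AAC GGG CAT GTG ACA CGT ATT GCC — ATG at 3, stop TGA at 6 → 6 nt.
ORFs ≥ 6 nucleotides: frame +2 17–34 (18 nucleotides), frame -1 31–36 (6 nucleotides), frame -2 11–25 (15 nucleotides), frame -2 17–25 (9 nucleotides), frame -2 20–25 (6 nucleotides), frame -3 3–8 (6 nucleotides). Count = 6.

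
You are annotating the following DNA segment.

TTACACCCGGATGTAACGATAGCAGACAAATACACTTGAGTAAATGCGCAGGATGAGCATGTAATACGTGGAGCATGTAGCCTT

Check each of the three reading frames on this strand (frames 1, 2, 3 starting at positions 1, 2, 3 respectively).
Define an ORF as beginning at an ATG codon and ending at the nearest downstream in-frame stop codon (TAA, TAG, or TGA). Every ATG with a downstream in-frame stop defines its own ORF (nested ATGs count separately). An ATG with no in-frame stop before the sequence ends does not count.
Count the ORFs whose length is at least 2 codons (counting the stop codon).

Frame 1: TTA CAC CCG GAT GTA ACG ATA GCA GAC AAA TAC ACT TGA GTA AAT GCG CAG GAT GAG CAT GTA ATA CGT GGA GCA TGT AGC CTT — no ATG→stop ORF.
Frame 2: TAC ACC CGG ATG TAA CGA TAG CAG ACA AAT ACA CTT GAG TAA ATG CGC AGG ATG AGC ATG TAA TAC GTG GAG CAT GTA GCC — ATG at 11, stop TAA at 14 → 6 nt; ATG at 44, stop TAA at 62 → 21 nt; ATG at 53, stop TAA at 62 → 12 nt; ATG at 59, stop TAA at 62 → 6 nt.
Frame 3: ACA CCC GGA TGT AAC GAT AGC AGA CAA ATA CAC TTG AGT AAA TGC GCA GGA TGA GCA TGT AAT ACG TGG AGC ATG TAG CCT — ATG at 75, stop TAG at 78 → 6 nt.
ORFs ≥ 2 codons: frame 2 11–16 (2 codons), frame 2 44–64 (7 codons), frame 2 53–64 (4 codons), frame 2 59–64 (2 codons), frame 3 75–80 (2 codons). Count = 5.

5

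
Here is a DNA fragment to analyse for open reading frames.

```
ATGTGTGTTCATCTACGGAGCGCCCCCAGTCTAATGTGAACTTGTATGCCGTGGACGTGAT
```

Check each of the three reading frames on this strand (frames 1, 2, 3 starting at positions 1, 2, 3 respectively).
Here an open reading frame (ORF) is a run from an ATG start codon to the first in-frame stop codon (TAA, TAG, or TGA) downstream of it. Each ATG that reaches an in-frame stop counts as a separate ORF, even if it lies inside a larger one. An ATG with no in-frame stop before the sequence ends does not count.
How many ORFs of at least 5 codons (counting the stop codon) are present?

2

Frame 1: ATG TGT GTT CAT CTA CGG AGC GCC CCC AGT CTA ATG TGA ACT TGT ATG CCG TGG ACG TGA — ATG at 1, stop TGA at 37 → 39 nt; ATG at 34, stop TGA at 37 → 6 nt; ATG at 46, stop TGA at 58 → 15 nt.
Frame 2: TGT GTG TTC ATC TAC GGA GCG CCC CCA GTC TAA TGT GAA CTT GTA TGC CGT GGA CGT GAT — no ATG→stop ORF.
Frame 3: GTG TGT TCA TCT ACG GAG CGC CCC CAG TCT AAT GTG AAC TTG TAT GCC GTG GAC GTG — no ATG→stop ORF.
ORFs ≥ 5 codons: frame 1 1–39 (13 codons), frame 1 46–60 (5 codons). Count = 2.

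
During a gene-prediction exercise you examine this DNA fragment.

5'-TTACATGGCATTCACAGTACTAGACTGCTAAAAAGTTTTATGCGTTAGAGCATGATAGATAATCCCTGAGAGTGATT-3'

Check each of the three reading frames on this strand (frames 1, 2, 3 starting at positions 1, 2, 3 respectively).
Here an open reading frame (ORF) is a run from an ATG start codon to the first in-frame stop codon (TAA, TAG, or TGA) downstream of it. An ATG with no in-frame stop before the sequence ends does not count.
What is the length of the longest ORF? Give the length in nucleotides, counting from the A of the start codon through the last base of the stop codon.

27

Frame 1: TTA CAT GGC ATT CAC AGT ACT AGA CTG CTA AAA AGT TTT ATG CGT TAG AGC ATG ATA GAT AAT CCC TGA GAG TGA — ATG at 40, stop TAG at 46 → 9 nt; ATG at 52, stop TGA at 67 → 18 nt.
Frame 2: TAC ATG GCA TTC ACA GTA CTA GAC TGC TAA AAA GTT TTA TGC GTT AGA GCA TGA TAG ATA ATC CCT GAG AGT GAT — ATG at 5, stop TAA at 29 → 27 nt.
Frame 3: ACA TGG CAT TCA CAG TAC TAG ACT GCT AAA AAG TTT TAT GCG TTA GAG CAT GAT AGA TAA TCC CTG AGA GTG ATT — no ATG→stop ORF.
Longest: frame 2, positions 5–31, 27 nt = 9 codons = 8 aa. → 27 nucleotides.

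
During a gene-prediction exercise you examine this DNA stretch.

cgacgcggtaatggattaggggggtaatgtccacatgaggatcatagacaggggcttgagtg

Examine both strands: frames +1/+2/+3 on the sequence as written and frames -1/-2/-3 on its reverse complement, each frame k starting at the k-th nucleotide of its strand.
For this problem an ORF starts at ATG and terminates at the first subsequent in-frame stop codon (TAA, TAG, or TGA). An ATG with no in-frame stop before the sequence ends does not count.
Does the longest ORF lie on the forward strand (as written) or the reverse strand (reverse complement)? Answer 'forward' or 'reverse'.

Reverse complement (5'→3'): CACTCAAGCCCCTGTCTATGATCCTCATGTGGACATTACCCCCCTAATCCATTACCGCGTCG
Frame +1: CGA CGC GGT AAT GGA TTA GGG GGG TAA TGT CCA CAT GAG GAT CAT AGA CAG GGG CTT GAG — no ATG→stop ORF.
Frame +2: GAC GCG GTA ATG GAT TAG GGG GGT AAT GTC CAC ATG AGG ATC ATA GAC AGG GGC TTG AGT — ATG at 11, stop TAG at 17 → 9 nt.
Frame +3: ACG CGG TAA TGG ATT AGG GGG GTA ATG TCC ACA TGA GGA TCA TAG ACA GGG GCT TGA GTG — ATG at 27, stop TGA at 36 → 12 nt.
Frame -1: CAC TCA AGC CCC TGT CTA TGA TCC TCA TGT GGA CAT TAC CCC CCT AAT CCA TTA CCG CGT — no ATG→stop ORF.
Frame -2: ACT CAA GCC CCT GTC TAT GAT CCT CAT GTG GAC ATT ACC CCC CTA ATC CAT TAC CGC GTC — no ATG→stop ORF.
Frame -3: CTC AAG CCC CTG TCT ATG ATC CTC ATG TGG ACA TTA CCC CCC TAA TCC ATT ACC GCG TCG — ATG at 18, stop TAA at 45 → 30 nt; ATG at 27, stop TAA at 45 → 21 nt.
Forward-strand max 12 nt; reverse-strand max 30 nt. The reverse strand has the longer ORF.

reverse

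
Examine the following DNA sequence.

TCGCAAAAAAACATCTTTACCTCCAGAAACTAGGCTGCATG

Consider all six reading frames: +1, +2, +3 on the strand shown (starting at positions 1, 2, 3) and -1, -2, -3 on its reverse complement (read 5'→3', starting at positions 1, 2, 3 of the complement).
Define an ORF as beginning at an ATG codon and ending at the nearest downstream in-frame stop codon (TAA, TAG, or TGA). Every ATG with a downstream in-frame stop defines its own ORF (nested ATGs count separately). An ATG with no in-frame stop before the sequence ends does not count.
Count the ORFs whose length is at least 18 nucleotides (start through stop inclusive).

Reverse complement (5'→3'): CATGCAGCCTAGTTTCTGGAGGTAAAGATGTTTTTTTGCGA
Frame +1: TCG CAA AAA AAC ATC TTT ACC TCC AGA AAC TAG GCT GCA — no ATG→stop ORF.
Frame +2: CGC AAA AAA ACA TCT TTA CCT CCA GAA ACT AGG CTG CAT — no ATG→stop ORF.
Frame +3: GCA AAA AAA CAT CTT TAC CTC CAG AAA CTA GGC TGC ATG — no ATG→stop ORF.
Frame -1: CAT GCA GCC TAG TTT CTG GAG GTA AAG ATG TTT TTT TGC — no ATG→stop ORF.
Frame -2: ATG CAG CCT AGT TTC TGG AGG TAA AGA TGT TTT TTT GCG — ATG at 2, stop TAA at 23 → 24 nt.
Frame -3: TGC AGC CTA GTT TCT GGA GGT AAA GAT GTT TTT TTG CGA — no ATG→stop ORF.
ORFs ≥ 18 nucleotides: frame -2 2–25 (24 nucleotides). Count = 1.

1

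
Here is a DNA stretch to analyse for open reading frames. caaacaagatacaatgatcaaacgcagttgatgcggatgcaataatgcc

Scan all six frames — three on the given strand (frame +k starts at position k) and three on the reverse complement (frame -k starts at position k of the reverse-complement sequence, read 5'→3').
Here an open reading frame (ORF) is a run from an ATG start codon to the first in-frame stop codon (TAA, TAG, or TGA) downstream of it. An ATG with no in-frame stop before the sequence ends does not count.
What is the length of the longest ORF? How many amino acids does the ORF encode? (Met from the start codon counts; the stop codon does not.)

5

Reverse complement (5'→3'): GGCATTATTGCATCCGCATCAACTGCGTTTGATCATTGTATCTTGTTTG
Frame +1: CAA ACA AGA TAC AAT GAT CAA ACG CAG TTG ATG CGG ATG CAA TAA TGC — ATG at 31, stop TAA at 43 → 15 nt; ATG at 37, stop TAA at 43 → 9 nt.
Frame +2: AAA CAA GAT ACA ATG ATC AAA CGC AGT TGA TGC GGA TGC AAT AAT GCC — ATG at 14, stop TGA at 29 → 18 nt.
Frame +3: AAC AAG ATA CAA TGA TCA AAC GCA GTT GAT GCG GAT GCA ATA ATG — no ATG→stop ORF.
Frame -1: GGC ATT ATT GCA TCC GCA TCA ACT GCG TTT GAT CAT TGT ATC TTG TTT — no ATG→stop ORF.
Frame -2: GCA TTA TTG CAT CCG CAT CAA CTG CGT TTG ATC ATT GTA TCT TGT TTG — no ATG→stop ORF.
Frame -3: CAT TAT TGC ATC CGC ATC AAC TGC GTT TGA TCA TTG TAT CTT GTT — no ATG→stop ORF.
Longest: frame +2, positions 14–31, 18 nt = 6 codons = 5 aa. → 5 amino acids.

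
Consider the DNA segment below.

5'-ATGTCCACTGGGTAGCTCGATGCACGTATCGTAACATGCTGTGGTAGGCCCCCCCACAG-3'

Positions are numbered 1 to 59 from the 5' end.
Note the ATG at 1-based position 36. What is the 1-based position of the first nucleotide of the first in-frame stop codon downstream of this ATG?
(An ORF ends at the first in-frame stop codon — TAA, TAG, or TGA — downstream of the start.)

Codons from position 36: ATG (36–38), CTG (39–41), TGG (42–44), TAG (45–47).
TAG is a stop codon; it begins at position 45.

45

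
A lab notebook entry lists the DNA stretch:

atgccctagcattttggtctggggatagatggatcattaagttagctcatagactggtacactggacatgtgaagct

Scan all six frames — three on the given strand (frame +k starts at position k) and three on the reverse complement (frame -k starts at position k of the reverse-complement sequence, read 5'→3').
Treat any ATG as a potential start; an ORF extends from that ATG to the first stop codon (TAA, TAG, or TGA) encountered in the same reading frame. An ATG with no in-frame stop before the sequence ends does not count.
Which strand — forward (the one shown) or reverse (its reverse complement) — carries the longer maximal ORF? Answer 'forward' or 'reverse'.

reverse

Reverse complement (5'→3'): AGCTTCACATGTCCAGTGTACCAGTCTATGAGCTAACTTAATGATCCATCTATCCCCAGACCAAAATGCTAGGGCAT
Frame +1: ATG CCC TAG CAT TTT GGT CTG GGG ATA GAT GGA TCA TTA AGT TAG CTC ATA GAC TGG TAC ACT GGA CAT GTG AAG — ATG at 1, stop TAG at 7 → 9 nt.
Frame +2: TGC CCT AGC ATT TTG GTC TGG GGA TAG ATG GAT CAT TAA GTT AGC TCA TAG ACT GGT ACA CTG GAC ATG TGA AGC — ATG at 29, stop TAA at 38 → 12 nt; ATG at 68, stop TGA at 71 → 6 nt.
Frame +3: GCC CTA GCA TTT TGG TCT GGG GAT AGA TGG ATC ATT AAG TTA GCT CAT AGA CTG GTA CAC TGG ACA TGT GAA GCT — no ATG→stop ORF.
Frame -1: AGC TTC ACA TGT CCA GTG TAC CAG TCT ATG AGC TAA CTT AAT GAT CCA TCT ATC CCC AGA CCA AAA TGC TAG GGC — ATG at 28, stop TAA at 34 → 9 nt.
Frame -2: GCT TCA CAT GTC CAG TGT ACC AGT CTA TGA GCT AAC TTA ATG ATC CAT CTA TCC CCA GAC CAA AAT GCT AGG GCA — no ATG→stop ORF.
Frame -3: CTT CAC ATG TCC AGT GTA CCA GTC TAT GAG CTA ACT TAA TGA TCC ATC TAT CCC CAG ACC AAA ATG CTA GGG CAT — ATG at 9, stop TAA at 39 → 33 nt.
Forward-strand max 12 nt; reverse-strand max 33 nt. The reverse strand has the longer ORF.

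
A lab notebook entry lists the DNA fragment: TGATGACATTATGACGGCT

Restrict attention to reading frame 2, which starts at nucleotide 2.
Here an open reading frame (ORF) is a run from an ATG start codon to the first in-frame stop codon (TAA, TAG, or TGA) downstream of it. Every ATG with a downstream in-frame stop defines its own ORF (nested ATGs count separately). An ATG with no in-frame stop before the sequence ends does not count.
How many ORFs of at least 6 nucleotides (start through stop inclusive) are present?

0

Frame 2: GAT GAC ATT ATG ACG GCT — no ATG→stop ORF.
No ORF reaches 6 nucleotides. Count = 0.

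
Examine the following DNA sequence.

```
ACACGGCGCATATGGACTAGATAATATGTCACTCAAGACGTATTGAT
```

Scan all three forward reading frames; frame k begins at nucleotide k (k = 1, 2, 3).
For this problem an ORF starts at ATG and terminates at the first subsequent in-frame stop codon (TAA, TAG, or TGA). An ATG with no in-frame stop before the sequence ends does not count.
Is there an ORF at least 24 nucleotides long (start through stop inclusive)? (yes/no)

no

Frame 1: ACA CGG CGC ATA TGG ACT AGA TAA TAT GTC ACT CAA GAC GTA TTG — no ATG→stop ORF.
Frame 2: CAC GGC GCA TAT GGA CTA GAT AAT ATG TCA CTC AAG ACG TAT TGA — ATG at 26, stop TGA at 44 → 21 nt.
Frame 3: ACG GCG CAT ATG GAC TAG ATA ATA TGT CAC TCA AGA CGT ATT GAT — ATG at 12, stop TAG at 18 → 9 nt.
Largest ORF found is 21 nucleotides < 24, so no.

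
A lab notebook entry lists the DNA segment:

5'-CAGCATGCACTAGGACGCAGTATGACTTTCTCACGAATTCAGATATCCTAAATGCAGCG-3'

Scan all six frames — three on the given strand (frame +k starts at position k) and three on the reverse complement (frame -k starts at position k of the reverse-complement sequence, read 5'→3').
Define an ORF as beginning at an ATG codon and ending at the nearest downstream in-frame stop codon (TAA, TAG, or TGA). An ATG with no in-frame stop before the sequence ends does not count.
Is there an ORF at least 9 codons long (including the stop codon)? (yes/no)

yes

Reverse complement (5'→3'): CGCTGCATTTAGGATATCTGAATTCGTGAGAAAGTCATACTGCGTCCTAGTGCATGCTG
Frame +1: CAG CAT GCA CTA GGA CGC AGT ATG ACT TTC TCA CGA ATT CAG ATA TCC TAA ATG CAG — ATG at 22, stop TAA at 49 → 30 nt.
Frame +2: AGC ATG CAC TAG GAC GCA GTA TGA CTT TCT CAC GAA TTC AGA TAT CCT AAA TGC AGC — ATG at 5, stop TAG at 11 → 9 nt.
Frame +3: GCA TGC ACT AGG ACG CAG TAT GAC TTT CTC ACG AAT TCA GAT ATC CTA AAT GCA GCG — no ATG→stop ORF.
Frame -1: CGC TGC ATT TAG GAT ATC TGA ATT CGT GAG AAA GTC ATA CTG CGT CCT AGT GCA TGC — no ATG→stop ORF.
Frame -2: GCT GCA TTT AGG ATA TCT GAA TTC GTG AGA AAG TCA TAC TGC GTC CTA GTG CAT GCT — no ATG→stop ORF.
Frame -3: CTG CAT TTA GGA TAT CTG AAT TCG TGA GAA AGT CAT ACT GCG TCC TAG TGC ATG CTG — no ATG→stop ORF.
Frame +1 has an ORF of 10 codons (positions 22–51) ≥ 9, so yes.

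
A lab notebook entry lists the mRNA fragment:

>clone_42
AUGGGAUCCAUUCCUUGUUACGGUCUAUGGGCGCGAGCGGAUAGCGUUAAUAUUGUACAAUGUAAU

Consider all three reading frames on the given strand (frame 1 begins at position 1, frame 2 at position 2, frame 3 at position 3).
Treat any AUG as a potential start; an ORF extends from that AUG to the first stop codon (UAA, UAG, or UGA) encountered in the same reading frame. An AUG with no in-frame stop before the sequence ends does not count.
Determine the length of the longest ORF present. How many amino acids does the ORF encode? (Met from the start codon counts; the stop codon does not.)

Frame 1: AUG GGA UCC AUU CCU UGU UAC GGU CUA UGG GCG CGA GCG GAU AGC GUU AAU AUU GUA CAA UGU AAU — no AUG→stop ORF.
Frame 2: UGG GAU CCA UUC CUU GUU ACG GUC UAU GGG CGC GAG CGG AUA GCG UUA AUA UUG UAC AAU GUA — no AUG→stop ORF.
Frame 3: GGG AUC CAU UCC UUG UUA CGG UCU AUG GGC GCG AGC GGA UAG CGU UAA UAU UGU ACA AUG UAA — AUG at 27, stop UAG at 42 → 18 nt; AUG at 60, stop UAA at 63 → 6 nt.
Longest: frame 3, positions 27–44, 18 nt = 6 codons = 5 aa. → 5 amino acids.

5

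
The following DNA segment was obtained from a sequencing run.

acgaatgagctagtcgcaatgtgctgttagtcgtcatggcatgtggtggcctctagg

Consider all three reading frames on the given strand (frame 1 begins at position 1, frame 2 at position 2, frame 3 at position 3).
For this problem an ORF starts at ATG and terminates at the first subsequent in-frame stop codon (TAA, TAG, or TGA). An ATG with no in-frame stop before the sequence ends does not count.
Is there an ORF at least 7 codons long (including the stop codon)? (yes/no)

yes

Frame 1: ACG AAT GAG CTA GTC GCA ATG TGC TGT TAG TCG TCA TGG CAT GTG GTG GCC TCT AGG — ATG at 19, stop TAG at 28 → 12 nt.
Frame 2: CGA ATG AGC TAG TCG CAA TGT GCT GTT AGT CGT CAT GGC ATG TGG TGG CCT CTA — ATG at 5, stop TAG at 11 → 9 nt.
Frame 3: GAA TGA GCT AGT CGC AAT GTG CTG TTA GTC GTC ATG GCA TGT GGT GGC CTC TAG — ATG at 36, stop TAG at 54 → 21 nt.
Frame 3 has an ORF of 7 codons (positions 36–56) ≥ 7, so yes.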